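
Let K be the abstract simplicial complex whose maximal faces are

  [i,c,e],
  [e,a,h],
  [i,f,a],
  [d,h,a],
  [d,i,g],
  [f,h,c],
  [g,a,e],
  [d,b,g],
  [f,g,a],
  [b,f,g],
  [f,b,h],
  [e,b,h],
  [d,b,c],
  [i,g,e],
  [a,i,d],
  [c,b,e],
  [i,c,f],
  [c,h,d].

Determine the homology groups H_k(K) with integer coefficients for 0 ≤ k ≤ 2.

H_0 = Z,  H_1 = Z × Z/2,  H_2 = 0.

Fix the vertex order a < b < c < d < e < f < g < h < i and write every simplex with vertices in increasing order. Then dim K = 2 and the simplices of K are:

  0-simplices (9): a, b, c, d, e, f, g, h, i
  1-simplices (27): ad, ae, af, ag, ah, ai, bc, bd, be, bf, bg, bh, cd, ce, cf, ch, ci, dg, dh, di, eg, eh, ei, fg, fh, fi, gi
  2-simplices (18): adh, adi, aeg, aeh, afg, afi, bcd, bce, bdg, beh, bfg, bfh, cdh, cei, cfh, cfi, dgi, egi

Hence C_0 ≅ Z^9, C_1 ≅ Z^27, C_2 ≅ Z^18.

∂_1: C_1 → C_0 maps an edge to its endpoints' difference, ∂[p,q] = q − p.
The 9×27 boundary matrix has rank 8 and Smith normal form diag(1,1,1,1,1,1,1,1).

∂_2: C_2 → C_1 maps a triangle to the signed sum of its edges. For instance
  ∂cei = ei − ci + ce,
  ∂dgi = gi − di + dg.
The 27×18 boundary matrix has rank 18 and Smith normal form diag(1,1,1,1,1,1,1,1,1,1,1,1,1,1,1,1,1,2).

Computing H_k = (kernel of ∂_k) / (image of ∂_{k+1}):

  H_0: rank C_0 − rank ∂_1 = 9 − 8 = 1, and the invariant factors of ∂_1 are all 1, so H_0 ≅ Z.
  H_1: rank ker ∂_1 − rank ∂_2 = (27 − 8) − 18 = 1, and ∂_2 has invariant factor 2 > 1, so H_1 ≅ Z × Z/2.
  H_2: rank ker ∂_2 − rank ∂_3 = (18 − 18) − 0 = 0, and there is no ∂_3, so H_2 ≅ 0.

As a check, the Euler characteristic is 9 − 27 + 18 = 0, which agrees with 1 − 1 + 0 = 0.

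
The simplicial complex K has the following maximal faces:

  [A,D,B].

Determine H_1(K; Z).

We work with the vertex ordering A < B < D. The simplices of K, each written with vertices in increasing order, are:

  0-simplices (3): A, B, D
  1-simplices (3): AB, AD, BD
  2-simplices (1): ABD

Hence C_0 ≅ Z^3, C_1 ≅ Z^3, C_2 ≅ Z^1.

∂_1: C_1 → C_0 is given by ∂[p,q] = [q] − [p]. For instance
  ∂BD = D − B.
As a 3×3 matrix over Z this has rank 2, with invariant factors (1,1).

The boundary map ∂_2: C_2 → C_1 maps a triangle to the signed sum of its edges. For instance
  ∂ABD = BD − AD + AB.
As a 3×1 matrix over Z this has rank 1, with invariant factors (1).

Reading off H_k = ker ∂_k / im ∂_{k+1}:

  H_1: rank ker ∂_1 − rank ∂_2 = (3 − 2) − 1 = 0, and the invariant factors of ∂_2 are all 1, so H_1 ≅ 0.

(K is a triangulation of the 2-simplex.)

H_1 = 0.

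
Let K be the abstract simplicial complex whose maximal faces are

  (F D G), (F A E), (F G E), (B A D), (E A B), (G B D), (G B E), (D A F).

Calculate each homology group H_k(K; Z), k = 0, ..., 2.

H_0 = Z,  H_1 = 0,  H_2 = Z.

Fix the vertex order A < B < D < E < F < G and write every simplex with vertices in increasing order. Then dim K = 2 and the simplices of K are:

  0-simplices (6): A, B, D, E, F, G
  1-simplices (12): AB, AD, AE, AF, BD, BE, BG, DF, DG, EF, EG, FG
  2-simplices (8): ABD, ABE, ADF, AEF, BDG, BEG, DFG, EFG

Hence C_0 ≅ Z^6, C_1 ≅ Z^12, C_2 ≅ Z^8.

Boundary ∂_1: C_1 → C_0 sends each edge [p,q] (with p < q) to q − p. For instance
  ∂DF = F − D.
The resulting 6×12 matrix has rank 5, and its Smith normal form has invariant factors (1,1,1,1,1).

∂_2: C_2 → C_1 sends each 2-simplex [p,q,r] to [q,r] − [p,r] + [p,q]. For instance
  ∂ABE = BE − AE + AB,
  ∂AEF = EF − AF + AE.
As a 12×8 matrix over Z this has rank 7, with invariant factors (1,1,1,1,1,1,1).

Reading off H_k = ker ∂_k / im ∂_{k+1}:

  H_0: rank C_0 − rank ∂_1 = 6 − 5 = 1, and the invariant factors of ∂_1 are all 1, so H_0 = Z.
  H_1: rank ker ∂_1 − rank ∂_2 = (12 − 5) − 7 = 0, and the invariant factors of ∂_2 are all 1, so H_1 = 0.
  H_2: rank ker ∂_2 − rank ∂_3 = (8 − 7) − 0 = 1, and there is no ∂_3, so H_2 = Z.

As a check, the Euler characteristic is 6 − 12 + 8 = 2, which agrees with 1 − 0 + 1 = 2.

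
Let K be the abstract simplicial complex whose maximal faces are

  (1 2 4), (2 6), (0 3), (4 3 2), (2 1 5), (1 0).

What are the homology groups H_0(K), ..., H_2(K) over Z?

H_0 ≅ Z,  H_1 ≅ Z,  H_2 = 0.

Take the total order 0 < 1 < 2 < 3 < 4 < 5 < 6 on the vertex set. Then K (dimension 2) consists of the simplices:

  0-simplices (7): [0], [1], [2], [3], [4], [5], [6]
  1-simplices (10): [0,1], [0,3], [1,2], [1,4], [1,5], [2,3], [2,4], [2,5], [2,6], [3,4]
  2-simplices (3): [1,2,4], [1,2,5], [2,3,4]

so the chain groups are C_0 ≅ Z^7, C_1 ≅ Z^10, C_2 ≅ Z^3.

∂_1: C_1 → C_0 sends each edge [p,q] (with p < q) to q − p. For instance
  ∂[1,5] = [5] − [1].
The 7×10 boundary matrix has rank 6 and Smith normal form diag(1,1,1,1,1,1).

The boundary map ∂_2: C_2 → C_1 maps a triangle to the signed sum of its edges. For instance
  ∂[1,2,4] = [2,4] − [1,4] + [1,2],
  ∂[2,3,4] = [3,4] − [2,4] + [2,3].
The resulting 10×3 matrix has rank 3, and its Smith normal form has invariant factors (1,1,1).

From H_k ≅ ker(∂_k) / im(∂_{k+1}) we obtain:

  H_0: rank C_0 − rank ∂_1 = 7 − 6 = 1, and the invariant factors of ∂_1 are all 1, so H_0 ≅ Z.
  H_1: rank ker ∂_1 − rank ∂_2 = (10 − 6) − 3 = 1, and the invariant factors of ∂_2 are all 1, so H_1 ≅ Z.
  H_2: rank ker ∂_2 − rank ∂_3 = (3 − 3) − 0 = 0, and there is no ∂_3, so H_2 ≅ 0.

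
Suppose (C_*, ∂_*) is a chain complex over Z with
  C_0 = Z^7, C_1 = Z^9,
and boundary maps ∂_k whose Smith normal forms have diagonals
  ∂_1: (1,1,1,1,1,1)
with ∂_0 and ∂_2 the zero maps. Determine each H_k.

H_0: b_0 = 7 − 0 − 6 = 1; torsion from ∂_1 factors > 1: none. So H_0 = Z.
H_1: b_1 = 9 − 6 − 0 = 3; torsion from ∂_2 factors > 1: none. So H_1 = Z^3.

H_0 = Z,  H_1 = Z^3.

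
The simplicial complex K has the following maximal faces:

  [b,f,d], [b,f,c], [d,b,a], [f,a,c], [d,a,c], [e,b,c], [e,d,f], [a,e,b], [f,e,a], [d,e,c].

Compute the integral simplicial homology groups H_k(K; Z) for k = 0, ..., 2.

H_0 ≅ Z,  H_1 ≅ Z_2,  H_2 = 0.

Take the total order a < b < c < d < e < f on the vertex set. Then K (dimension 2) consists of the simplices:

  0-simplices (6): a, b, c, d, e, f
  1-simplices (15): ab, ac, ad, ae, af, bc, bd, be, bf, cd, ce, cf, de, df, ef
  2-simplices (10): abd, abe, acd, acf, aef, bce, bcf, bdf, cde, def

giving chain groups C_0 ≅ Z^6, C_1 ≅ Z^15, C_2 ≅ Z^10.

∂_1: C_1 → C_0 maps an edge to its endpoints' difference, ∂[p,q] = q − p. For instance
  ∂cd = d − c.
The resulting 6×15 matrix has rank 5, and its Smith normal form has invariant factors (1,1,1,1,1).

∂_2: C_2 → C_1 maps a triangle to the signed sum of its edges. For instance
  ∂acd = cd − ad + ac,
  ∂def = ef − df + de.
The resulting 15×10 matrix has rank 10, and its Smith normal form has invariant factors (1,1,1,1,1,1,1,1,1,2).

Computing H_k = (kernel of ∂_k) / (image of ∂_{k+1}):

  H_0: rank C_0 − rank ∂_1 = 6 − 5 = 1, and the invariant factors of ∂_1 are all 1, so H_0 = Z.
  H_1: rank ker ∂_1 − rank ∂_2 = (15 − 5) − 10 = 0, and ∂_2 has invariant factor 2 > 1, so H_1 = Z_2.
  H_2: rank ker ∂_2 − rank ∂_3 = (10 − 10) − 0 = 0, and there is no ∂_3, so H_2 = 0.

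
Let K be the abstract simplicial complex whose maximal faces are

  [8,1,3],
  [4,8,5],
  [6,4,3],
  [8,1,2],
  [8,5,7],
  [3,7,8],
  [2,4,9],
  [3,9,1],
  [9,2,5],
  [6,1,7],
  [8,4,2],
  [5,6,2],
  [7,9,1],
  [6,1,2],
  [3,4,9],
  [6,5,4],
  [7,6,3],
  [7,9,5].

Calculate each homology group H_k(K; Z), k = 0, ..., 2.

H_0 ≅ Z,  H_1 ≅ Z ⊕ Z/2,  H_2 = 0.

K has 9 vertices, 27 edges, 18 triangles.
rank ∂_0 = 0, rank ∂_1 = 8 ⇒ b_0 = 9 − 0 − 8 = 1; all invariant factors of ∂_1 are 1 so no torsion. So H_0 = Z.
rank ∂_1 = 8, rank ∂_2 = 18 ⇒ b_1 = 27 − 8 − 18 = 1; ∂_2 has invariant factor(s) [2] giving torsion. So H_1 = Z ⊕ Z/2.
rank ∂_2 = 18, rank ∂_3 = 0 ⇒ b_2 = 18 − 18 − 0 = 0. So H_2 = 0.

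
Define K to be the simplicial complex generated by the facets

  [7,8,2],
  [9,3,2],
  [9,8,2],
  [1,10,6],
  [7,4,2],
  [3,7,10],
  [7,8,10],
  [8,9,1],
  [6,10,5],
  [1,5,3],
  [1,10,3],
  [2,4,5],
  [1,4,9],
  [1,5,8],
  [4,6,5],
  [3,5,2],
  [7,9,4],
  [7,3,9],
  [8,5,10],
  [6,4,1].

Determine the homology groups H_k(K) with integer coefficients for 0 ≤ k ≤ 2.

K has 10 vertices, 30 edges, 20 triangles.
rank ∂_0 = 0, rank ∂_1 = 9 ⇒ b_0 = 10 − 0 − 9 = 1; all invariant factors of ∂_1 are 1 so no torsion. So H_0 ≅ Z.
rank ∂_1 = 9, rank ∂_2 = 20 ⇒ b_1 = 30 − 9 − 20 = 1; ∂_2 has invariant factor(s) [2] giving torsion. So H_1 ≅ Z ⊕ Z/2Z.
rank ∂_2 = 20, rank ∂_3 = 0 ⇒ b_2 = 20 − 20 − 0 = 0. So H_2 ≅ 0.

H_0 ≅ Z,  H_1 ≅ Z ⊕ Z/2Z,  H_2 = 0.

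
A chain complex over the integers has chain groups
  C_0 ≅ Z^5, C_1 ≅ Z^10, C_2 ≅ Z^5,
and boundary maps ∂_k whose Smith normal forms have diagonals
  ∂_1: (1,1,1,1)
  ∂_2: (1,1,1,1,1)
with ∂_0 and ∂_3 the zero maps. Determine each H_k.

H_0 ≅ Z,  H_1 ≅ Z,  H_2 = 0.

H_0: b_0 = 5 − 0 − 4 = 1; torsion from ∂_1 factors > 1: none. So H_0 ≅ Z.
H_1: b_1 = 10 − 4 − 5 = 1; torsion from ∂_2 factors > 1: none. So H_1 ≅ Z.
H_2: b_2 = 5 − 5 − 0 = 0; torsion from ∂_3 factors > 1: none. So H_2 ≅ 0.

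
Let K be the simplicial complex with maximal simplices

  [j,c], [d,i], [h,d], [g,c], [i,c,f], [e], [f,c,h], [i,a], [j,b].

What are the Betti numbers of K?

b_0 = 2, b_1 = 1, b_2 = 0.

K has 10 vertices, 11 edges, 2 triangles.
rank ∂_0 = 0, rank ∂_1 = 8 ⇒ b_0 = 10 − 0 − 8 = 2; all invariant factors of ∂_1 are 1 so no torsion. So H_0 ≅ Z^2.
rank ∂_1 = 8, rank ∂_2 = 2 ⇒ b_1 = 11 − 8 − 2 = 1; all invariant factors of ∂_2 are 1 so no torsion. So H_1 ≅ Z.
rank ∂_2 = 2, rank ∂_3 = 0 ⇒ b_2 = 2 − 2 − 0 = 0. So H_2 ≅ 0.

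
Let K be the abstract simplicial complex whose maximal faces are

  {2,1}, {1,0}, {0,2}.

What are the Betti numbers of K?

b_0 = 1, b_1 = 1.

We work with the vertex ordering 0 < 1 < 2. The simplices of K, each written with vertices in increasing order, are:

  0-simplices (3): [0], [1], [2]
  1-simplices (3): [0,1], [0,2], [1,2]

giving chain groups C_0 ≅ Z^3, C_1 ≅ Z^3.

∂_1: C_1 → C_0 sends each edge [p,q] (with p < q) to q − p.
This gives a 3×3 integer matrix of rank 2; reducing to Smith normal form yields diagonal entries (1,1).

From H_k ≅ ker(∂_k) / im(∂_{k+1}) we obtain:

  H_0: rank C_0 − rank ∂_1 = 3 − 2 = 1, and the invariant factors of ∂_1 are all 1, so H_0 ≅ Z.
  H_1: rank ker ∂_1 − rank ∂_2 = (3 − 2) − 0 = 1, and there is no ∂_2, so H_1 ≅ Z.

As a check, the Euler characteristic is 3 − 3 = 0, which agrees with 1 − 1 = 0.
(K is a triangulation of the circle S^1.)

Hence the Betti numbers are b_0 = 1, b_1 = 1.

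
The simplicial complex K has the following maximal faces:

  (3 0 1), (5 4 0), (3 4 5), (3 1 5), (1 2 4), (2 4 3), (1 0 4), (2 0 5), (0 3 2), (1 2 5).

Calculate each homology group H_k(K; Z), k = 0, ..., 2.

H_0 ≅ Z,  H_1 ≅ Z/2,  H_2 = 0.

Fix the vertex order 0 < 1 < 2 < 3 < 4 < 5 and write every simplex with vertices in increasing order. Then dim K = 2 and the simplices of K are:

  0-simplices (6): [0], [1], [2], [3], [4], [5]
  1-simplices (15): [0,1], [0,2], [0,3], [0,4], [0,5], [1,2], [1,3], [1,4], [1,5], [2,3], [2,4], [2,5], [3,4], [3,5], [4,5]
  2-simplices (10): [0,1,3], [0,1,4], [0,2,3], [0,2,5], [0,4,5], [1,2,4], [1,2,5], [1,3,5], [2,3,4], [3,4,5]

Hence C_0 ≅ Z^6, C_1 ≅ Z^15, C_2 ≅ Z^10.

The boundary map ∂_1: C_1 → C_0 is given by ∂[p,q] = [q] − [p].
The 6×15 boundary matrix has rank 5 and Smith normal form diag(1,1,1,1,1).

The boundary map ∂_2: C_2 → C_1 sends each 2-simplex [p,q,r] to [q,r] − [p,r] + [p,q]. For instance
  ∂[0,2,5] = [2,5] − [0,5] + [0,2],
  ∂[0,2,3] = [2,3] − [0,3] + [0,2].
As a 15×10 matrix over Z this has rank 10, with invariant factors (1,1,1,1,1,1,1,1,1,2).

Computing H_k = (kernel of ∂_k) / (image of ∂_{k+1}):

  H_0: rank C_0 − rank ∂_1 = 6 − 5 = 1, and the invariant factors of ∂_1 are all 1, so H_0 = Z.
  H_1: rank ker ∂_1 − rank ∂_2 = (15 − 5) − 10 = 0, and ∂_2 has invariant factor 2 > 1, so H_1 = Z/2.
  H_2: rank ker ∂_2 − rank ∂_3 = (10 − 10) − 0 = 0, and there is no ∂_3, so H_2 = 0.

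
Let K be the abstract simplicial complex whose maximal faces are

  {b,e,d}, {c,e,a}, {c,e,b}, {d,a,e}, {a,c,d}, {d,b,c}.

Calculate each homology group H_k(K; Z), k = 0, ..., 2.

We work with the vertex ordering a < b < c < d < e. The simplices of K, each written with vertices in increasing order, are:

  0-simplices (5): a, b, c, d, e
  1-simplices (9): ac, ad, ae, bc, bd, be, cd, ce, de
  2-simplices (6): acd, ace, ade, bcd, bce, bde

giving chain groups C_0 ≅ Z^5, C_1 ≅ Z^9, C_2 ≅ Z^6.

The boundary map ∂_1: C_1 → C_0 is given by ∂[p,q] = [q] − [p]. For instance
  ∂be = e − b.
The resulting 5×9 matrix has rank 4, and its Smith normal form has invariant factors (1,1,1,1).

∂_2: C_2 → C_1 acts by ∂[p,q,r] = [q,r] − [p,r] + [p,q]. For instance
  ∂ade = de − ae + ad,
  ∂ace = ce − ae + ac.
As a 9×6 matrix over Z this has rank 5, with invariant factors (1,1,1,1,1).

From H_k ≅ ker(∂_k) / im(∂_{k+1}) we obtain:

  H_0: rank C_0 − rank ∂_1 = 5 − 4 = 1, and the invariant factors of ∂_1 are all 1, so H_0 ≅ Z.
  H_1: rank ker ∂_1 − rank ∂_2 = (9 − 4) − 5 = 0, and the invariant factors of ∂_2 are all 1, so H_1 ≅ 0.
  H_2: rank ker ∂_2 − rank ∂_3 = (6 − 5) − 0 = 1, and there is no ∂_3, so H_2 ≅ Z.

H_0 = Z,  H_1 = 0,  H_2 = Z.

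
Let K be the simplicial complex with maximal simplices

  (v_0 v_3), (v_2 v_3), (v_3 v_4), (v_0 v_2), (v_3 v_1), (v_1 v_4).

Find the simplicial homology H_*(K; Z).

Fix the vertex order v_0 < v_1 < v_2 < v_3 < v_4 and write every simplex with vertices in increasing order. Then dim K = 1 and the simplices of K are:

  0-simplices (5): [v_0], [v_1], [v_2], [v_3], [v_4]
  1-simplices (6): [v_0,v_2], [v_0,v_3], [v_1,v_3], [v_1,v_4], [v_2,v_3], [v_3,v_4]

Hence C_0 ≅ Z^5, C_1 ≅ Z^6.

∂_1: C_1 → C_0 is given by ∂[p,q] = [q] − [p].
The 5×6 boundary matrix has rank 4 and Smith normal form diag(1,1,1,1).

Reading off H_k = ker ∂_k / im ∂_{k+1}:

  H_0: rank C_0 − rank ∂_1 = 5 − 4 = 1, and the invariant factors of ∂_1 are all 1, so H_0 = Z.
  H_1: rank ker ∂_1 − rank ∂_2 = (6 − 4) − 0 = 2, and there is no ∂_2, so H_1 = Z^2.

As a check, the Euler characteristic is 5 − 6 = -1, which agrees with 1 − 2 = -1.

H_0 ≅ Z,  H_1 ≅ Z^2.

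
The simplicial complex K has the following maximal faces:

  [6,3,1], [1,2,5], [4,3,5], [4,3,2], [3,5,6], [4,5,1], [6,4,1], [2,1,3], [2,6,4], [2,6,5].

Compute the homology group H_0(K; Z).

H_0 = Z.

Order the vertices as 1 < 2 < 3 < 4 < 5 < 6. Listing each simplex with vertices in this order, K has dimension 2 with simplices:

  0-simplices (6): [1], [2], [3], [4], [5], [6]
  1-simplices (15): [1,2], [1,3], [1,4], [1,5], [1,6], [2,3], [2,4], [2,5], [2,6], [3,4], [3,5], [3,6], [4,5], [4,6], [5,6]
  2-simplices (10): [1,2,3], [1,2,5], [1,3,6], [1,4,5], [1,4,6], [2,3,4], [2,4,6], [2,5,6], [3,4,5], [3,5,6]

so the chain groups are C_0 ≅ Z^6, C_1 ≅ Z^15, C_2 ≅ Z^10.

Boundary ∂_1: C_1 → C_0 maps an edge to its endpoints' difference, ∂[p,q] = q − p.
The 6×15 boundary matrix has rank 5 and Smith normal form diag(1,1,1,1,1).

The boundary map ∂_2: C_2 → C_1 maps a triangle to the signed sum of its edges. For instance
  ∂[2,3,4] = [3,4] − [2,4] + [2,3],
  ∂[1,4,5] = [4,5] − [1,5] + [1,4].
As a 15×10 matrix over Z this has rank 10, with invariant factors (1,1,1,1,1,1,1,1,1,2).

Reading off H_k = ker ∂_k / im ∂_{k+1}:

  H_0: rank C_0 − rank ∂_1 = 6 − 5 = 1, and the invariant factors of ∂_1 are all 1, so H_0 = Z.

(K is a triangulation of the real projective plane RP^2.)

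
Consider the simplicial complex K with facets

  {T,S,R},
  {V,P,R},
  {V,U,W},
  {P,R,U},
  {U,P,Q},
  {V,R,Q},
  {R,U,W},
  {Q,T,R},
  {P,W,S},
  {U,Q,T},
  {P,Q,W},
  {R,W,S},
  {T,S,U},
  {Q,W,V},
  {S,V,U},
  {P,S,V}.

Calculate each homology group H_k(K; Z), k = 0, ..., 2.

H_0 ≅ Z,  H_1 ≅ Z^2,  H_2 ≅ Z.

K has 8 vertices, 24 edges, 16 triangles.
rank ∂_0 = 0, rank ∂_1 = 7 ⇒ b_0 = 8 − 0 − 7 = 1; all invariant factors of ∂_1 are 1 so no torsion. So H_0 = Z.
rank ∂_1 = 7, rank ∂_2 = 15 ⇒ b_1 = 24 − 7 − 15 = 2; all invariant factors of ∂_2 are 1 so no torsion. So H_1 = Z^2.
rank ∂_2 = 15, rank ∂_3 = 0 ⇒ b_2 = 16 − 15 − 0 = 1. So H_2 = Z.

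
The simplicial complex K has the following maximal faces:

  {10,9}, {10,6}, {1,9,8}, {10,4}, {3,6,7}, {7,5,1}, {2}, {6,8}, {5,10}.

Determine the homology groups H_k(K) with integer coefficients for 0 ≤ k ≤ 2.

H_0 = Z^2,  H_1 = Z^3,  H_2 = 0.

K has 10 vertices, 14 edges, 3 triangles.
rank ∂_0 = 0, rank ∂_1 = 8 ⇒ b_0 = 10 − 0 − 8 = 2; all invariant factors of ∂_1 are 1 so no torsion. So H_0 ≅ Z^2.
rank ∂_1 = 8, rank ∂_2 = 3 ⇒ b_1 = 14 − 8 − 3 = 3; all invariant factors of ∂_2 are 1 so no torsion. So H_1 ≅ Z^3.
rank ∂_2 = 3, rank ∂_3 = 0 ⇒ b_2 = 3 − 3 − 0 = 0. So H_2 ≅ 0.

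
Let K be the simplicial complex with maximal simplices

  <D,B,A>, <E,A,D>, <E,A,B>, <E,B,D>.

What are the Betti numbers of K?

b_0 = 1, b_1 = 0, b_2 = 1.

Order the vertices as A < B < D < E. Listing each simplex with vertices in this order, K has dimension 2 with simplices:

  0-simplices (4): A, B, D, E
  1-simplices (6): AB, AD, AE, BD, BE, DE
  2-simplices (4): ABD, ABE, ADE, BDE

giving chain groups C_0 ≅ Z^4, C_1 ≅ Z^6, C_2 ≅ Z^4.

Boundary ∂_1: C_1 → C_0 maps an edge to its endpoints' difference, ∂[p,q] = q − p. For instance
  ∂DE = E − D.
As a 4×6 matrix over Z this has rank 3, with invariant factors (1,1,1).

The boundary map ∂_2: C_2 → C_1 acts by ∂[p,q,r] = [q,r] − [p,r] + [p,q]. For instance
  ∂ABE = BE − AE + AB,
  ∂BDE = DE − BE + BD.
The resulting 6×4 matrix has rank 3, and its Smith normal form has invariant factors (1,1,1).

Now H_k = ker ∂_k / im ∂_{k+1}, so:

  H_0: rank C_0 − rank ∂_1 = 4 − 3 = 1, and the invariant factors of ∂_1 are all 1, so H_0 = Z.
  H_1: rank ker ∂_1 − rank ∂_2 = (6 − 3) − 3 = 0, and the invariant factors of ∂_2 are all 1, so H_1 = 0.
  H_2: rank ker ∂_2 − rank ∂_3 = (4 − 3) − 0 = 1, and there is no ∂_3, so H_2 = Z.

As a check, the Euler characteristic is 4 − 6 + 4 = 2, which agrees with 1 − 0 + 1 = 2.

Hence the Betti numbers are b_0 = 1, b_1 = 0, b_2 = 1.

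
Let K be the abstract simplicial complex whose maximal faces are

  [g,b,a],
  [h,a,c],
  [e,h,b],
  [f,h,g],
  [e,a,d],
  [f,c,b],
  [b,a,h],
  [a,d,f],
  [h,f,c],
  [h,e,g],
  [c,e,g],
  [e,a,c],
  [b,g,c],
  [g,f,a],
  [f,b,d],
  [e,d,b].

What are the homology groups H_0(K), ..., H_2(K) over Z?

H_0 ≅ Z,  H_1 ≅ Z^2,  H_2 ≅ Z.

Take the total order a < b < c < d < e < f < g < h on the vertex set. Then K (dimension 2) consists of the simplices:

  0-simplices (8): a, b, c, d, e, f, g, h
  1-simplices (24): ab, ac, ad, ae, af, ag, ah, bc, bd, be, bf, bg, bh, ce, cf, cg, ch, de, df, eg, eh, fg, fh, gh
  2-simplices (16): abg, abh, ace, ach, ade, adf, afg, bcf, bcg, bde, bdf, beh, ceg, cfh, egh, fgh

giving chain groups C_0 ≅ Z^8, C_1 ≅ Z^24, C_2 ≅ Z^16.

∂_1: C_1 → C_0 sends each edge [p,q] (with p < q) to q − p. For instance
  ∂ad = d − a.
The resulting 8×24 matrix has rank 7, and its Smith normal form has invariant factors (1,1,1,1,1,1,1).

∂_2: C_2 → C_1 maps a triangle to the signed sum of its edges. For instance
  ∂bdf = df − bf + bd,
  ∂ade = de − ae + ad.
This gives a 24×16 integer matrix of rank 15; reducing to Smith normal form yields diagonal entries (1,1,1,1,1,1,1,1,1,1,1,1,1,1,1).

Computing H_k = (kernel of ∂_k) / (image of ∂_{k+1}):

  H_0: rank C_0 − rank ∂_1 = 8 − 7 = 1, and the invariant factors of ∂_1 are all 1, so H_0 ≅ Z.
  H_1: rank ker ∂_1 − rank ∂_2 = (24 − 7) − 15 = 2, and the invariant factors of ∂_2 are all 1, so H_1 ≅ Z^2.
  H_2: rank ker ∂_2 − rank ∂_3 = (16 − 15) − 0 = 1, and there is no ∂_3, so H_2 ≅ Z.

(K is a triangulation of the torus T^2.)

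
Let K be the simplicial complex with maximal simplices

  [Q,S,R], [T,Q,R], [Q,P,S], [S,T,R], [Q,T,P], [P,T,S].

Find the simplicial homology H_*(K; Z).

H_0 ≅ Z,  H_1 = 0,  H_2 ≅ Z.

We work with the vertex ordering P < Q < R < S < T. The simplices of K, each written with vertices in increasing order, are:

  0-simplices (5): P, Q, R, S, T
  1-simplices (9): PQ, PS, PT, QR, QS, QT, RS, RT, ST
  2-simplices (6): PQS, PQT, PST, QRS, QRT, RST

giving chain groups C_0 ≅ Z^5, C_1 ≅ Z^9, C_2 ≅ Z^6.

The boundary map ∂_1: C_1 → C_0 maps an edge to its endpoints' difference, ∂[p,q] = q − p. For instance
  ∂RT = T − R.
The resulting 5×9 matrix has rank 4, and its Smith normal form has invariant factors (1,1,1,1).

The boundary map ∂_2: C_2 → C_1 acts by ∂[p,q,r] = [q,r] − [p,r] + [p,q]. For instance
  ∂QRT = RT − QT + QR,
  ∂QRS = RS − QS + QR.
The resulting 9×6 matrix has rank 5, and its Smith normal form has invariant factors (1,1,1,1,1).

Now H_k = ker ∂_k / im ∂_{k+1}, so:

  H_0: rank C_0 − rank ∂_1 = 5 − 4 = 1, and the invariant factors of ∂_1 are all 1, so H_0 ≅ Z.
  H_1: rank ker ∂_1 − rank ∂_2 = (9 − 4) − 5 = 0, and the invariant factors of ∂_2 are all 1, so H_1 ≅ 0.
  H_2: rank ker ∂_2 − rank ∂_3 = (6 − 5) − 0 = 1, and there is no ∂_3, so H_2 ≅ Z.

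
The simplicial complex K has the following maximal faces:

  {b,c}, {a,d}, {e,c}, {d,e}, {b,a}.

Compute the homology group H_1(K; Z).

Fix the vertex order a < b < c < d < e and write every simplex with vertices in increasing order. Then dim K = 1 and the simplices of K are:

  0-simplices (5): a, b, c, d, e
  1-simplices (5): ab, ad, bc, ce, de

giving chain groups C_0 ≅ Z^5, C_1 ≅ Z^5.

The boundary map ∂_1: C_1 → C_0 is given by ∂[p,q] = [q] − [p]. For instance
  ∂ab = b − a.
The resulting 5×5 matrix has rank 4, and its Smith normal form has invariant factors (1,1,1,1).

Computing H_k = (kernel of ∂_k) / (image of ∂_{k+1}):

  H_1: rank ker ∂_1 − rank ∂_2 = (5 − 4) − 0 = 1, and there is no ∂_2, so H_1 ≅ Z.

(K is a triangulation of the circle S^1.)

H_1 ≅ Z.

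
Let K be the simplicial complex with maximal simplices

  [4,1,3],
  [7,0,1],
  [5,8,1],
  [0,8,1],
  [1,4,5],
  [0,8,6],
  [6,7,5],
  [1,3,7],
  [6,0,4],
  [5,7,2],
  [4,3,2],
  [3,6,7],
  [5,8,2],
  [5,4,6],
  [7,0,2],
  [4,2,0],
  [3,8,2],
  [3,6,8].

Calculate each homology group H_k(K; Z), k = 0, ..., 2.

Order the vertices as 0 < 1 < 2 < 3 < 4 < 5 < 6 < 7 < 8. Listing each simplex with vertices in this order, K has dimension 2 with simplices:

  0-simplices (9): [0], [1], [2], [3], [4], [5], [6], [7], [8]
  1-simplices (27): (27 of them)
  2-simplices (18): [0,1,7], [0,1,8], [0,2,4], [0,2,7], [0,4,6], [0,6,8], [1,3,4], [1,3,7], [1,4,5], [1,5,8], [2,3,4], [2,3,8], [2,5,7], [2,5,8], [3,6,7], [3,6,8], [4,5,6], [5,6,7]

so the chain groups are C_0 ≅ Z^9, C_1 ≅ Z^27, C_2 ≅ Z^18.

The boundary map ∂_1: C_1 → C_0 is given by ∂[p,q] = [q] − [p]. For instance
  ∂[4,6] = [6] − [4].
As a 9×27 matrix over Z this has rank 8, with invariant factors (1,1,1,1,1,1,1,1).

Boundary ∂_2: C_2 → C_1 sends each 2-simplex [p,q,r] to [q,r] − [p,r] + [p,q]. For instance
  ∂[1,4,5] = [4,5] − [1,5] + [1,4],
  ∂[3,6,7] = [6,7] − [3,7] + [3,6].
The resulting 27×18 matrix has rank 17, and its Smith normal form has invariant factors (1,1,1,1,1,1,1,1,1,1,1,1,1,1,1,1,1).

Computing H_k = (kernel of ∂_k) / (image of ∂_{k+1}):

  H_0: rank C_0 − rank ∂_1 = 9 − 8 = 1, and the invariant factors of ∂_1 are all 1, so H_0 ≅ Z.
  H_1: rank ker ∂_1 − rank ∂_2 = (27 − 8) − 17 = 2, and the invariant factors of ∂_2 are all 1, so H_1 ≅ Z^2.
  H_2: rank ker ∂_2 − rank ∂_3 = (18 − 17) − 0 = 1, and there is no ∂_3, so H_2 ≅ Z.

(K is a triangulation of the torus T^2.)

H_0 ≅ Z,  H_1 ≅ Z^2,  H_2 ≅ Z.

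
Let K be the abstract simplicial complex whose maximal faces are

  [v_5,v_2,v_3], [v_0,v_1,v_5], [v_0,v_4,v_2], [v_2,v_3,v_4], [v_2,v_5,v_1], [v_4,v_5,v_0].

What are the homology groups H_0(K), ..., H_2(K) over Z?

H_0 ≅ Z,  H_1 ≅ Z,  H_2 = 0.

Order the vertices as v_0 < v_1 < v_2 < v_3 < v_4 < v_5. Listing each simplex with vertices in this order, K has dimension 2 with simplices:

  0-simplices (6): [v_0], [v_1], [v_2], [v_3], [v_4], [v_5]
  1-simplices (12): [v_0,v_1], [v_0,v_2], [v_0,v_4], [v_0,v_5], [v_1,v_2], [v_1,v_5], [v_2,v_3], [v_2,v_4], [v_2,v_5], [v_3,v_4], [v_3,v_5], [v_4,v_5]
  2-simplices (6): [v_0,v_1,v_5], [v_0,v_2,v_4], [v_0,v_4,v_5], [v_1,v_2,v_5], [v_2,v_3,v_4], [v_2,v_3,v_5]

giving chain groups C_0 ≅ Z^6, C_1 ≅ Z^12, C_2 ≅ Z^6.

∂_1: C_1 → C_0 sends each edge [p,q] (with p < q) to q − p.
As a 6×12 matrix over Z this has rank 5, with invariant factors (1,1,1,1,1).

Boundary ∂_2: C_2 → C_1 acts by ∂[p,q,r] = [q,r] − [p,r] + [p,q]. For instance
  ∂[v_1,v_2,v_5] = [v_2,v_5] − [v_1,v_5] + [v_1,v_2],
  ∂[v_0,v_4,v_5] = [v_4,v_5] − [v_0,v_5] + [v_0,v_4].
The resulting 12×6 matrix has rank 6, and its Smith normal form has invariant factors (1,1,1,1,1,1).

From H_k ≅ ker(∂_k) / im(∂_{k+1}) we obtain:

  H_0: rank C_0 − rank ∂_1 = 6 − 5 = 1, and the invariant factors of ∂_1 are all 1, so H_0 ≅ Z.
  H_1: rank ker ∂_1 − rank ∂_2 = (12 − 5) − 6 = 1, and the invariant factors of ∂_2 are all 1, so H_1 ≅ Z.
  H_2: rank ker ∂_2 − rank ∂_3 = (6 − 6) − 0 = 0, and there is no ∂_3, so H_2 ≅ 0.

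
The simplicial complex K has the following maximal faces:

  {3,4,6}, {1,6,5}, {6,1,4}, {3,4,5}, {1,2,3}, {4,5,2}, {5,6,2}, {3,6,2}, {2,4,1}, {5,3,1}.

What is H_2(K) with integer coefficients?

H_2 = 0.

We work with the vertex ordering 1 < 2 < 3 < 4 < 5 < 6. The simplices of K, each written with vertices in increasing order, are:

  0-simplices (6): [1], [2], [3], [4], [5], [6]
  1-simplices (15): [1,2], [1,3], [1,4], [1,5], [1,6], [2,3], [2,4], [2,5], [2,6], [3,4], [3,5], [3,6], [4,5], [4,6], [5,6]
  2-simplices (10): [1,2,3], [1,2,4], [1,3,5], [1,4,6], [1,5,6], [2,3,6], [2,4,5], [2,5,6], [3,4,5], [3,4,6]

Hence C_0 ≅ Z^6, C_1 ≅ Z^15, C_2 ≅ Z^10.

∂_1: C_1 → C_0 maps an edge to its endpoints' difference, ∂[p,q] = q − p.
This gives a 6×15 integer matrix of rank 5; reducing to Smith normal form yields diagonal entries (1,1,1,1,1).

∂_2: C_2 → C_1 acts by ∂[p,q,r] = [q,r] − [p,r] + [p,q]. For instance
  ∂[1,3,5] = [3,5] − [1,5] + [1,3],
  ∂[2,3,6] = [3,6] − [2,6] + [2,3].
The 15×10 boundary matrix has rank 10 and Smith normal form diag(1,1,1,1,1,1,1,1,1,2).

Reading off H_k = ker ∂_k / im ∂_{k+1}:

  H_2: rank ker ∂_2 − rank ∂_3 = (10 − 10) − 0 = 0, and there is no ∂_3, so H_2 ≅ 0.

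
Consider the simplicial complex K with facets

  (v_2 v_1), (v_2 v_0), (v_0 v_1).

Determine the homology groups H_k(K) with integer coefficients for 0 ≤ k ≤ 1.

Fix the vertex order v_0 < v_1 < v_2 and write every simplex with vertices in increasing order. Then dim K = 1 and the simplices of K are:

  0-simplices (3): [v_0], [v_1], [v_2]
  1-simplices (3): [v_0,v_1], [v_0,v_2], [v_1,v_2]

giving chain groups C_0 ≅ Z^3, C_1 ≅ Z^3.

The boundary map ∂_1: C_1 → C_0 maps an edge to its endpoints' difference, ∂[p,q] = q − p.
As a 3×3 matrix over Z this has rank 2, with invariant factors (1,1).

Now H_k = ker ∂_k / im ∂_{k+1}, so:

  H_0: rank C_0 − rank ∂_1 = 3 − 2 = 1, and the invariant factors of ∂_1 are all 1, so H_0 = Z.
  H_1: rank ker ∂_1 − rank ∂_2 = (3 − 2) − 0 = 1, and there is no ∂_2, so H_1 = Z.

As a check, the Euler characteristic is 3 − 3 = 0, which agrees with 1 − 1 = 0.
(K is a triangulation of the circle S^1.)

H_0 ≅ Z,  H_1 ≅ Z.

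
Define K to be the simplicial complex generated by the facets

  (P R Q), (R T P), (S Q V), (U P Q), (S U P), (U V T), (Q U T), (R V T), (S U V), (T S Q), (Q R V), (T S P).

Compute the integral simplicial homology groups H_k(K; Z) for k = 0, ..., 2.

K has 7 vertices, 18 edges, 12 triangles.
rank ∂_0 = 0, rank ∂_1 = 6 ⇒ b_0 = 7 − 0 − 6 = 1; all invariant factors of ∂_1 are 1 so no torsion. So H_0 ≅ Z.
rank ∂_1 = 6, rank ∂_2 = 12 ⇒ b_1 = 18 − 6 − 12 = 0; ∂_2 has invariant factor(s) [2] giving torsion. So H_1 ≅ Z/2.
rank ∂_2 = 12, rank ∂_3 = 0 ⇒ b_2 = 12 − 12 − 0 = 0. So H_2 ≅ 0.

H_0 ≅ Z,  H_1 ≅ Z/2,  H_2 = 0.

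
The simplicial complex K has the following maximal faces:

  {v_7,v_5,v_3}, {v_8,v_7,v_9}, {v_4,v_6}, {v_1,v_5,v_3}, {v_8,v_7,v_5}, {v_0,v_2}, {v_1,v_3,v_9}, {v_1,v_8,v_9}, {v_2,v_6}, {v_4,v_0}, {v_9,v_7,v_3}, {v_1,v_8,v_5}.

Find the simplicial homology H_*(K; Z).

H_0 ≅ Z^2,  H_1 ≅ Z,  H_2 ≅ Z.

Take the total order v_0 < v_1 < v_2 < v_3 < v_4 < v_5 < v_6 < v_7 < v_8 < v_9 on the vertex set. Then K (dimension 2) consists of the simplices:

  0-simplices (10): [v_0], [v_1], [v_2], [v_3], [v_4], [v_5], [v_6], [v_7], [v_8], [v_9]
  1-simplices (16): (16 of them)
  2-simplices (8): [v_1,v_3,v_5], [v_1,v_3,v_9], [v_1,v_5,v_8], [v_1,v_8,v_9], [v_3,v_5,v_7], [v_3,v_7,v_9], [v_5,v_7,v_8], [v_7,v_8,v_9]

giving chain groups C_0 ≅ Z^10, C_1 ≅ Z^16, C_2 ≅ Z^8.

Boundary ∂_1: C_1 → C_0 maps an edge to its endpoints' difference, ∂[p,q] = q − p.
As a 10×16 matrix over Z this has rank 8, with invariant factors (1,1,1,1,1,1,1,1).

The boundary map ∂_2: C_2 → C_1 sends each 2-simplex [p,q,r] to [q,r] − [p,r] + [p,q]. For instance
  ∂[v_5,v_7,v_8] = [v_7,v_8] − [v_5,v_8] + [v_5,v_7],
  ∂[v_1,v_5,v_8] = [v_5,v_8] − [v_1,v_8] + [v_1,v_5].
The resulting 16×8 matrix has rank 7, and its Smith normal form has invariant factors (1,1,1,1,1,1,1).

Now H_k = ker ∂_k / im ∂_{k+1}, so:

  H_0: rank C_0 − rank ∂_1 = 10 − 8 = 2, and the invariant factors of ∂_1 are all 1, so H_0 = Z^2.
  H_1: rank ker ∂_1 − rank ∂_2 = (16 − 8) − 7 = 1, and the invariant factors of ∂_2 are all 1, so H_1 = Z.
  H_2: rank ker ∂_2 − rank ∂_3 = (8 − 7) − 0 = 1, and there is no ∂_3, so H_2 = Z.

(K is a triangulation of the disjoint union of the 2-sphere S^2 and the circle S^1.)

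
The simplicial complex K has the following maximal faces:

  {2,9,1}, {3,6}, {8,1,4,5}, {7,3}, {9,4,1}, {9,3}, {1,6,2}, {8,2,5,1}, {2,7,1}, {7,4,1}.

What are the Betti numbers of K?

b_0 = 1, b_1 = 2, b_2 = 0, b_3 = 0.

We work with the vertex ordering 1 < 2 < 3 < 4 < 5 < 6 < 7 < 8 < 9. The simplices of K, each written with vertices in increasing order, are:

  0-simplices (9): [1], [2], [3], [4], [5], [6], [7], [8], [9]
  1-simplices (20): [1,2], [1,4], [1,5], [1,6], [1,7], [1,8], [1,9], [2,5], [2,6], [2,7], [2,8], [2,9], [3,6], [3,7], [3,9], [4,5], [4,7], [4,8], [4,9], [5,8]
  2-simplices (12): [1,2,5], [1,2,6], [1,2,7], [1,2,8], [1,2,9], [1,4,5], [1,4,7], [1,4,8], [1,4,9], [1,5,8], [2,5,8], [4,5,8]
  3-simplices (2): [1,2,5,8], [1,4,5,8]

giving chain groups C_0 ≅ Z^9, C_1 ≅ Z^20, C_2 ≅ Z^12, C_3 ≅ Z^2.

∂_1: C_1 → C_0 is given by ∂[p,q] = [q] − [p].
The resulting 9×20 matrix has rank 8, and its Smith normal form has invariant factors (1,1,1,1,1,1,1,1).

Boundary ∂_2: C_2 → C_1 acts by ∂[p,q,r] = [q,r] − [p,r] + [p,q]. For instance
  ∂[1,2,5] = [2,5] − [1,5] + [1,2],
  ∂[1,5,8] = [5,8] − [1,8] + [1,5].
This gives a 20×12 integer matrix of rank 10; reducing to Smith normal form yields diagonal entries (1,1,1,1,1,1,1,1,1,1).

Boundary ∂_3: C_3 → C_2 sends each 3-simplex σ to the alternating sum Σ_i (−1)^i (σ with its i-th vertex removed). For instance
  ∂[1,2,5,8] = [2,5,8] − [1,5,8] + [1,2,8] − [1,2,5],
  ∂[1,4,5,8] = [4,5,8] − [1,5,8] + [1,4,8] − [1,4,5].
This gives a 12×2 integer matrix of rank 2; reducing to Smith normal form yields diagonal entries (1,1).

Now H_k = ker ∂_k / im ∂_{k+1}, so:

  H_0: rank C_0 − rank ∂_1 = 9 − 8 = 1, and the invariant factors of ∂_1 are all 1, so H_0 ≅ Z.
  H_1: rank ker ∂_1 − rank ∂_2 = (20 − 8) − 10 = 2, and the invariant factors of ∂_2 are all 1, so H_1 ≅ Z^2.
  H_2: rank ker ∂_2 − rank ∂_3 = (12 − 10) − 2 = 0, and the invariant factors of ∂_3 are all 1, so H_2 ≅ 0.
  H_3: rank ker ∂_3 − rank ∂_4 = (2 − 2) − 0 = 0, and there is no ∂_4, so H_3 ≅ 0.

Hence the Betti numbers are b_0 = 1, b_1 = 2, b_2 = 0, b_3 = 0.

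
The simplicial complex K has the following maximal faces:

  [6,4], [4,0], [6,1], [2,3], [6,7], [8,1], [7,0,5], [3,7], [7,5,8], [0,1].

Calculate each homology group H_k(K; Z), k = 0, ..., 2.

Order the vertices as 0 < 1 < 2 < 3 < 4 < 5 < 6 < 7 < 8. Listing each simplex with vertices in this order, K has dimension 2 with simplices:

  0-simplices (9): [0], [1], [2], [3], [4], [5], [6], [7], [8]
  1-simplices (13): [0,1], [0,4], [0,5], [0,7], [1,6], [1,8], [2,3], [3,7], [4,6], [5,7], [5,8], [6,7], [7,8]
  2-simplices (2): [0,5,7], [5,7,8]

Hence C_0 ≅ Z^9, C_1 ≅ Z^13, C_2 ≅ Z^2.

The boundary map ∂_1: C_1 → C_0 sends each edge [p,q] (with p < q) to q − p.
The 9×13 boundary matrix has rank 8 and Smith normal form diag(1,1,1,1,1,1,1,1).

Boundary ∂_2: C_2 → C_1 maps a triangle to the signed sum of its edges. For instance
  ∂[5,7,8] = [7,8] − [5,8] + [5,7],
  ∂[0,5,7] = [5,7] − [0,7] + [0,5].
The 13×2 boundary matrix has rank 2 and Smith normal form diag(1,1).

From H_k ≅ ker(∂_k) / im(∂_{k+1}) we obtain:

  H_0: rank C_0 − rank ∂_1 = 9 − 8 = 1, and the invariant factors of ∂_1 are all 1, so H_0 ≅ Z.
  H_1: rank ker ∂_1 − rank ∂_2 = (13 − 8) − 2 = 3, and the invariant factors of ∂_2 are all 1, so H_1 ≅ Z^3.
  H_2: rank ker ∂_2 − rank ∂_3 = (2 − 2) − 0 = 0, and there is no ∂_3, so H_2 ≅ 0.

H_0 = Z,  H_1 = Z^3,  H_2 = 0.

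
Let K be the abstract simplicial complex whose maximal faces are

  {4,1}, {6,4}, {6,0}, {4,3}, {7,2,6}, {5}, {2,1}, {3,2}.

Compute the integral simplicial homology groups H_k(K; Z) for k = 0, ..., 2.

Take the total order 0 < 1 < 2 < 3 < 4 < 5 < 6 < 7 on the vertex set. Then K (dimension 2) consists of the simplices:

  0-simplices (8): [0], [1], [2], [3], [4], [5], [6], [7]
  1-simplices (9): [0,6], [1,2], [1,4], [2,3], [2,6], [2,7], [3,4], [4,6], [6,7]
  2-simplices (1): [2,6,7]

Hence C_0 ≅ Z^8, C_1 ≅ Z^9, C_2 ≅ Z^1.

∂_1: C_1 → C_0 maps an edge to its endpoints' difference, ∂[p,q] = q − p. For instance
  ∂[1,4] = [4] − [1].
The resulting 8×9 matrix has rank 6, and its Smith normal form has invariant factors (1,1,1,1,1,1).

The boundary map ∂_2: C_2 → C_1 maps a triangle to the signed sum of its edges. For instance
  ∂[2,6,7] = [6,7] − [2,7] + [2,6].
The 9×1 boundary matrix has rank 1 and Smith normal form diag(1).

Computing H_k = (kernel of ∂_k) / (image of ∂_{k+1}):

  H_0: rank C_0 − rank ∂_1 = 8 − 6 = 2, and the invariant factors of ∂_1 are all 1, so H_0 ≅ Z^2.
  H_1: rank ker ∂_1 − rank ∂_2 = (9 − 6) − 1 = 2, and the invariant factors of ∂_2 are all 1, so H_1 ≅ Z^2.
  H_2: rank ker ∂_2 − rank ∂_3 = (1 − 1) − 0 = 0, and there is no ∂_3, so H_2 ≅ 0.

H_0 ≅ Z^2,  H_1 ≅ Z^2,  H_2 = 0.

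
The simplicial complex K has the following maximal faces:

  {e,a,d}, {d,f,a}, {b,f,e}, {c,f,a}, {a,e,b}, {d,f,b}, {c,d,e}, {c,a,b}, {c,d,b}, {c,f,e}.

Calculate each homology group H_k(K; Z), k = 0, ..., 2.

H_0 ≅ Z,  H_1 ≅ Z/2Z,  H_2 = 0.

K has 6 vertices, 15 edges, 10 triangles.
rank ∂_0 = 0, rank ∂_1 = 5 ⇒ b_0 = 6 − 0 − 5 = 1; all invariant factors of ∂_1 are 1 so no torsion. So H_0 = Z.
rank ∂_1 = 5, rank ∂_2 = 10 ⇒ b_1 = 15 − 5 − 10 = 0; ∂_2 has invariant factor(s) [2] giving torsion. So H_1 = Z/2Z.
rank ∂_2 = 10, rank ∂_3 = 0 ⇒ b_2 = 10 − 10 − 0 = 0. So H_2 = 0.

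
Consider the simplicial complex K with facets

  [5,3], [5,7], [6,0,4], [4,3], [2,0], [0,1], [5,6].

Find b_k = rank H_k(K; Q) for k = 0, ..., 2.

b_0 = 1, b_1 = 1, b_2 = 0.

K has 8 vertices, 9 edges, 1 triangle.
rank ∂_0 = 0, rank ∂_1 = 7 ⇒ b_0 = 8 − 0 − 7 = 1; all invariant factors of ∂_1 are 1 so no torsion. So H_0 = Z.
rank ∂_1 = 7, rank ∂_2 = 1 ⇒ b_1 = 9 − 7 − 1 = 1; all invariant factors of ∂_2 are 1 so no torsion. So H_1 = Z.
rank ∂_2 = 1, rank ∂_3 = 0 ⇒ b_2 = 1 − 1 − 0 = 0. So H_2 = 0.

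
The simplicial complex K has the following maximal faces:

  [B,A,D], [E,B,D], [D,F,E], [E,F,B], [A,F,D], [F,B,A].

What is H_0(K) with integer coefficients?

H_0 ≅ Z.

Order the vertices as A < B < D < E < F. Listing each simplex with vertices in this order, K has dimension 2 with simplices:

  0-simplices (5): A, B, D, E, F
  1-simplices (9): AB, AD, AF, BD, BE, BF, DE, DF, EF
  2-simplices (6): ABD, ABF, ADF, BDE, BEF, DEF

Hence C_0 ≅ Z^5, C_1 ≅ Z^9, C_2 ≅ Z^6.

Boundary ∂_1: C_1 → C_0 maps an edge to its endpoints' difference, ∂[p,q] = q − p. For instance
  ∂DF = F − D.
The 5×9 boundary matrix has rank 4 and Smith normal form diag(1,1,1,1).

The boundary map ∂_2: C_2 → C_1 acts by ∂[p,q,r] = [q,r] − [p,r] + [p,q]. For instance
  ∂ABF = BF − AF + AB,
  ∂BDE = DE − BE + BD.
This gives a 9×6 integer matrix of rank 5; reducing to Smith normal form yields diagonal entries (1,1,1,1,1).

Now H_k = ker ∂_k / im ∂_{k+1}, so:

  H_0: rank C_0 − rank ∂_1 = 5 − 4 = 1, and the invariant factors of ∂_1 are all 1, so H_0 ≅ Z.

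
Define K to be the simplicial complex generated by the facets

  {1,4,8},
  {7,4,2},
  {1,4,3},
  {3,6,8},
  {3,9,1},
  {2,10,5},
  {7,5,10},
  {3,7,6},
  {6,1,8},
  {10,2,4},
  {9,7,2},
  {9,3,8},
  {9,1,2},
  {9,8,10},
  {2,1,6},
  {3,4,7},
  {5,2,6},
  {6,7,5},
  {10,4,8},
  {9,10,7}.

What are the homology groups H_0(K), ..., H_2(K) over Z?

H_0 = Z,  H_1 = Z ⊕ Z/2,  H_2 = 0.

Order the vertices as 1 < 2 < 3 < 4 < 5 < 6 < 7 < 8 < 9 < 10. Listing each simplex with vertices in this order, K has dimension 2 with simplices:

  0-simplices (10): [1], [2], [3], [4], [5], [6], [7], [8], [9], [10]
  1-simplices (30): (30 of them)
  2-simplices (20): (20 of them)

giving chain groups C_0 ≅ Z^10, C_1 ≅ Z^30, C_2 ≅ Z^20.

The boundary map ∂_1: C_1 → C_0 maps an edge to its endpoints' difference, ∂[p,q] = q − p.
As a 10×30 matrix over Z this has rank 9, with invariant factors (1,1,1,1,1,1,1,1,1).

∂_2: C_2 → C_1 acts by ∂[p,q,r] = [q,r] − [p,r] + [p,q]. For instance
  ∂[1,3,4] = [3,4] − [1,4] + [1,3],
  ∂[4,8,10] = [8,10] − [4,10] + [4,8].
As a 30×20 matrix over Z this has rank 20, with invariant factors (1,1,1,1,1,1,1,1,1,1,1,1,1,1,1,1,1,1,1,2).

Computing H_k = (kernel of ∂_k) / (image of ∂_{k+1}):

  H_0: rank C_0 − rank ∂_1 = 10 − 9 = 1, and the invariant factors of ∂_1 are all 1, so H_0 = Z.
  H_1: rank ker ∂_1 − rank ∂_2 = (30 − 9) − 20 = 1, and ∂_2 has invariant factor 2 > 1, so H_1 = Z ⊕ Z/2.
  H_2: rank ker ∂_2 − rank ∂_3 = (20 − 20) − 0 = 0, and there is no ∂_3, so H_2 = 0.

As a check, the Euler characteristic is 10 − 30 + 20 = 0, which agrees with 1 − 1 + 0 = 0.
(K is a triangulation of the Klein bottle.)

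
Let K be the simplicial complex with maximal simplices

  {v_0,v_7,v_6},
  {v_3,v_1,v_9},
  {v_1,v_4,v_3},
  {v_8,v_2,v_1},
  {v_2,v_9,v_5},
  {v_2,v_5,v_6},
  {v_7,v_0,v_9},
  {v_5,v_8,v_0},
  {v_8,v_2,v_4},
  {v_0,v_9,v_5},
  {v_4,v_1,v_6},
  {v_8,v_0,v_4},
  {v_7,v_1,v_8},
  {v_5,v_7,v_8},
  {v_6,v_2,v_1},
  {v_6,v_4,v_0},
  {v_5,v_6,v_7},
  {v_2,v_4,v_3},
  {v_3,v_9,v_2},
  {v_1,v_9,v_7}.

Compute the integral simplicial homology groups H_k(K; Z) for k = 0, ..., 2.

H_0 ≅ Z,  H_1 ≅ Z ⊕ Z/2,  H_2 = 0.

Order the vertices as v_0 < v_1 < v_2 < v_3 < v_4 < v_5 < v_6 < v_7 < v_8 < v_9. Listing each simplex with vertices in this order, K has dimension 2 with simplices:

  0-simplices (10): [v_0], [v_1], [v_2], [v_3], [v_4], [v_5], [v_6], [v_7], [v_8], [v_9]
  1-simplices (30): (30 of them)
  2-simplices (20): (20 of them)

Hence C_0 ≅ Z^10, C_1 ≅ Z^30, C_2 ≅ Z^20.

Boundary ∂_1: C_1 → C_0 sends each edge [p,q] (with p < q) to q − p. For instance
  ∂[v_1,v_3] = [v_3] − [v_1].
The 10×30 boundary matrix has rank 9 and Smith normal form diag(1,1,1,1,1,1,1,1,1).

Boundary ∂_2: C_2 → C_1 sends each 2-simplex [p,q,r] to [q,r] − [p,r] + [p,q]. For instance
  ∂[v_1,v_3,v_9] = [v_3,v_9] − [v_1,v_9] + [v_1,v_3],
  ∂[v_2,v_5,v_6] = [v_5,v_6] − [v_2,v_6] + [v_2,v_5].
This gives a 30×20 integer matrix of rank 20; reducing to Smith normal form yields diagonal entries (1,1,1,1,1,1,1,1,1,1,1,1,1,1,1,1,1,1,1,2).

From H_k ≅ ker(∂_k) / im(∂_{k+1}) we obtain:

  H_0: rank C_0 − rank ∂_1 = 10 − 9 = 1, and the invariant factors of ∂_1 are all 1, so H_0 = Z.
  H_1: rank ker ∂_1 − rank ∂_2 = (30 − 9) − 20 = 1, and ∂_2 has invariant factor 2 > 1, so H_1 = Z ⊕ Z/2.
  H_2: rank ker ∂_2 − rank ∂_3 = (20 − 20) − 0 = 0, and there is no ∂_3, so H_2 = 0.

As a check, the Euler characteristic is 10 − 30 + 20 = 0, which agrees with 1 − 1 + 0 = 0.
(K is a triangulation of the Klein bottle.)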